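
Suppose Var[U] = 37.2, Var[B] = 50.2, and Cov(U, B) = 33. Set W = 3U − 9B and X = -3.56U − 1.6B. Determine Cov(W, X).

By bilinearity, Cov(W, X) = ac·Var[U] + bd·Var[B] + (ad+bc)·Cov(U, B), with a=3, b=-9, c=-3.56, d=-1.6.
ac·Var[U] = 3·(-3.56)·37.2 = -397.296
bd·Var[B] = (-9)·(-1.6)·50.2 = 722.88
(ad+bc)·Cov(U, B) = (27.24)·33 = 898.92
Cov(W, X) = -397.296 + 722.88 + 898.92 = 1224.504.

Cov(W, X) = 1224.504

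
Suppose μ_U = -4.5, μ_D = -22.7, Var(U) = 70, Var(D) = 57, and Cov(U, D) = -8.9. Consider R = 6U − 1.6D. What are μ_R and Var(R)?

μ_R = 6·μ_U + (-1.6)·μ_D = 6·(-4.5) + (-1.6)·(-22.7) = 9.32.
Var(R) = a²·Var(U) + b²·Var(D) + 2ab·Cov(U, D) with a = 6, b = -1.6.
= 6²·70 + (-1.6)²·57 + 2·6·(-1.6)·(-8.9)
= 2520 + 145.92 + 170.88 = 2836.8.

μ_R = 9.32, Var(R) = 2836.8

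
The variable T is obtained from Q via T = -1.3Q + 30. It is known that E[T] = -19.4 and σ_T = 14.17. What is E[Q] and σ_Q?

E[Q] = 38, σ_Q = 10.9

From T = -1.3Q + 30: E[T] = a·E[Q] + b, so E[Q] = (E[T] − b)/a = (-19.4 − 30)/(-1.3) = 38.
σ_T = |a|·σ_Q, so σ_Q = 14.17/|-1.3| = 10.9.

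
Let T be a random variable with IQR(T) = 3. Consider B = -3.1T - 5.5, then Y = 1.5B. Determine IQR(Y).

IQR(Y) = 13.95

IQR(B) = |-3.1|·3 = 9.3.
IQR(Y) = |1.5|·9.3 = 13.95.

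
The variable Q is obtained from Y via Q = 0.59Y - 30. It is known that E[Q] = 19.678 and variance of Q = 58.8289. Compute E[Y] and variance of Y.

E[Y] = 84.2, variance of Y = 169

From Q = 0.59Y - 30: E[Q] = a·E[Y] + b, so E[Y] = (E[Q] − b)/a = (19.678 − (-30))/0.59 = 84.2.
variance of Q = a²·variance of Y, so variance of Y = 58.8289/0.59² = 169.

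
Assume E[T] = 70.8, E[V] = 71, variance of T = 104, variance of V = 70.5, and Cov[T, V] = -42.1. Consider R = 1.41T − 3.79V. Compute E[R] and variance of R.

E[R] = -169.262, variance of R = 1669.38783

E[R] = 1.41·E[T] + (-3.79)·E[V] = 1.41·70.8 + (-3.79)·71 = -169.262.
variance of R = a²·variance of T + b²·variance of V + 2ab·Cov[T, V] with a = 1.41, b = -3.79.
= 1.41²·104 + (-3.79)²·70.5 + 2·1.41·(-3.79)·(-42.1)
= 206.7624 + 1012.66905 + 449.95638 = 1669.38783.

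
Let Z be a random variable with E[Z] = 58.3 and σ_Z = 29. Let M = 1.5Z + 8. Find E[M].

E[M] = 95.45

M = 1.5Z + 8 is linear with a = 1.5, b = 8.
E[M] = a·E[Z] + b = 1.5·58.3 + 8 = 95.45.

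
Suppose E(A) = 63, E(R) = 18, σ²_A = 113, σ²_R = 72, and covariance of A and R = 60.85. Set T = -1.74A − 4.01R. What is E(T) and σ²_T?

E(T) = (-1.74)·E(A) + (-4.01)·E(R) = (-1.74)·63 + (-4.01)·18 = -181.8.
σ²_T = a²·σ²_A + b²·σ²_R + 2ab·covariance of A and R with a = -1.74, b = -4.01.
= (-1.74)²·113 + (-4.01)²·72 + 2·(-1.74)·(-4.01)·60.85
= 342.1188 + 1157.7672 + 849.14958 = 2349.03558.

E(T) = -181.8, σ²_T = 2349.03558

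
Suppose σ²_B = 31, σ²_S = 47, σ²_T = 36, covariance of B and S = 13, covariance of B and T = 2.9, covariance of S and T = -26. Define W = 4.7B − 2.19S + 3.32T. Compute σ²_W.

σ²_W = a²·σ²_B + b²·σ²_S + c²·σ²_T + 2ab·covariance of B and S + 2ac·covariance of B and T + 2bc·covariance of S and T, with a = 4.7, b = -2.19, c = 3.32.
= 684.79 + 225.4167 + 396.8064 + (-267.618) + 90.5032 + 378.0816
= 1507.9799.

σ²_W = 1507.9799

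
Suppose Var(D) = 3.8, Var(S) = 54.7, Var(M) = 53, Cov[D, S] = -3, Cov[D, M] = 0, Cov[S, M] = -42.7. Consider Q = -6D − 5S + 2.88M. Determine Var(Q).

Var(Q) = 2993.6632

Var(Q) = a²·Var(D) + b²·Var(S) + c²·Var(M) + 2ab·Cov[D, S] + 2ac·Cov[D, M] + 2bc·Cov[S, M], with a = -6, b = -5, c = 2.88.
= 136.8 + 1367.5 + 439.6032 + (-180) + 0 + 1229.76
= 2993.6632.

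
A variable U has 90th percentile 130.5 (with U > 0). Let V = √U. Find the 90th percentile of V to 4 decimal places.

√U is increasing, so P_{90}(V) = g(P_{90}(U)) ≈ 11.4237.

90th percentile of V = 11.4237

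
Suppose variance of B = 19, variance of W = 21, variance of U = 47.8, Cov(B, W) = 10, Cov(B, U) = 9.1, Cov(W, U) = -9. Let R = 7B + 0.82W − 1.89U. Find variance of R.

variance of R = a²·variance of B + b²·variance of W + c²·variance of U + 2ab·Cov(B, W) + 2ac·Cov(B, U) + 2bc·Cov(W, U), with a = 7, b = 0.82, c = -1.89.
= 931 + 14.1204 + 170.74638 + 114.8 + (-240.786) + 27.8964
= 1017.77718.

variance of R = 1017.77718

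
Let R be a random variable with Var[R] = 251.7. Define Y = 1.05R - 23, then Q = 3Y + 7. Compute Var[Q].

Var[Q] = 2497.49325

Var[Y] = 1.05²·251.7 = 277.49925.
Var[Q] = 3²·277.49925 = 2497.49325.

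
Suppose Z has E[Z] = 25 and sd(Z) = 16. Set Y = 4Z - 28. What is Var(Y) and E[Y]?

Y = 4Z - 28 is linear with a = 4, b = -28.
Var(Z) = 16² = 256.
Var(Y) = a²·Var(Z) = 4²·256 = 4096 (the additive constant -28 does not affect variance).
E[Y] = a·E[Z] + b = 4·25 + (-28) = 72.

Var(Y) = 4096, E[Y] = 72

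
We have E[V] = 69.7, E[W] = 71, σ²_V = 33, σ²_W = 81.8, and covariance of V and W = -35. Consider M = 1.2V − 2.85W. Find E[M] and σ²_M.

E[M] = -118.71, σ²_M = 951.3405

E[M] = 1.2·E[V] + (-2.85)·E[W] = 1.2·69.7 + (-2.85)·71 = -118.71.
σ²_M = a²·σ²_V + b²·σ²_W + 2ab·covariance of V and W with a = 1.2, b = -2.85.
= 1.2²·33 + (-2.85)²·81.8 + 2·1.2·(-2.85)·(-35)
= 47.52 + 664.4205 + 239.4 = 951.3405.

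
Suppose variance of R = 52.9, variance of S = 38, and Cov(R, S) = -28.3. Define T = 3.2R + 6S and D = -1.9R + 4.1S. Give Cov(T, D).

Cov(T, D) = 564.492

By bilinearity, Cov(T, D) = ac·variance of R + bd·variance of S + (ad+bc)·Cov(R, S), with a=3.2, b=6, c=-1.9, d=4.1.
ac·variance of R = 3.2·(-1.9)·52.9 = -321.632
bd·variance of S = 6·4.1·38 = 934.8
(ad+bc)·Cov(R, S) = (1.72)·(-28.3) = -48.676
Cov(T, D) = -321.632 + 934.8 + (-48.676) = 564.492.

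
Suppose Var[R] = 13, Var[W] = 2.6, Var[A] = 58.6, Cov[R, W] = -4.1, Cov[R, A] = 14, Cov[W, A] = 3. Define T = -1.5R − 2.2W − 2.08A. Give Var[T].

Var[T] = 383.11704

Var[T] = a²·Var[R] + b²·Var[W] + c²·Var[A] + 2ab·Cov[R, W] + 2ac·Cov[R, A] + 2bc·Cov[W, A], with a = -1.5, b = -2.2, c = -2.08.
= 29.25 + 12.584 + 253.52704 + (-27.06) + 87.36 + 27.456
= 383.11704.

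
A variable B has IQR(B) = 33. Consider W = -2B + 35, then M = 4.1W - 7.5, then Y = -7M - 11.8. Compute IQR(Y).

IQR(Y) = 1894.2

IQR(W) = |-2|·33 = 66.
IQR(M) = |4.1|·66 = 270.6.
IQR(Y) = |-7|·270.6 = 1894.2.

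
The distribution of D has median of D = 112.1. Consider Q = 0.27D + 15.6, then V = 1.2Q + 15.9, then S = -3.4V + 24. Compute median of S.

median of S = -217.19736

median of Q = 0.27·112.1 + 15.6 = 45.867.
median of V = 1.2·45.867 + 15.9 = 70.9404.
median of S = (-3.4)·70.9404 + 24 = -217.19736.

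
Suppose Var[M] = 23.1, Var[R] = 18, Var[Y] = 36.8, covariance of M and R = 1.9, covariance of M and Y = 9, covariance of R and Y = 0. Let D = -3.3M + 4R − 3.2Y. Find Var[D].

Var[D] = a²·Var[M] + b²·Var[R] + c²·Var[Y] + 2ab·covariance of M and R + 2ac·covariance of M and Y + 2bc·covariance of R and Y, with a = -3.3, b = 4, c = -3.2.
= 251.559 + 288 + 376.832 + (-50.16) + 190.08 + 0
= 1056.311.

Var[D] = 1056.311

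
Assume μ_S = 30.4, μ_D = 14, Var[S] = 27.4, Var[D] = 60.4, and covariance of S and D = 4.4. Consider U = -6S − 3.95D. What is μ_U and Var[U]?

μ_U = -237.7, Var[U] = 2137.351

μ_U = (-6)·μ_S + (-3.95)·μ_D = (-6)·30.4 + (-3.95)·14 = -237.7.
Var[U] = a²·Var[S] + b²·Var[D] + 2ab·covariance of S and D with a = -6, b = -3.95.
= (-6)²·27.4 + (-3.95)²·60.4 + 2·(-6)·(-3.95)·4.4
= 986.4 + 942.391 + 208.56 = 2137.351.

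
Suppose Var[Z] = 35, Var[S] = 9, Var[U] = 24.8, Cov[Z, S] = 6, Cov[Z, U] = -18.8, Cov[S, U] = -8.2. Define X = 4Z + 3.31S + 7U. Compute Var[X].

Var[X] = 599.8969

Var[X] = a²·Var[Z] + b²·Var[S] + c²·Var[U] + 2ab·Cov[Z, S] + 2ac·Cov[Z, U] + 2bc·Cov[S, U], with a = 4, b = 3.31, c = 7.
= 560 + 98.6049 + 1215.2 + 158.88 + (-1052.8) + (-379.988)
= 599.8969.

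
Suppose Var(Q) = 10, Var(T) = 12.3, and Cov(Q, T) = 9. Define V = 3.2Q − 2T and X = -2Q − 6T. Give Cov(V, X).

By bilinearity, Cov(V, X) = ac·Var(Q) + bd·Var(T) + (ad+bc)·Cov(Q, T), with a=3.2, b=-2, c=-2, d=-6.
ac·Var(Q) = 3.2·(-2)·10 = -64
bd·Var(T) = (-2)·(-6)·12.3 = 147.6
(ad+bc)·Cov(Q, T) = (-15.2)·9 = -136.8
Cov(V, X) = -64 + 147.6 + (-136.8) = -53.2.

Cov(V, X) = -53.2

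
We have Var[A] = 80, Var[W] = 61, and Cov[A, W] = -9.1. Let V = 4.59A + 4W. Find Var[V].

Var[V] = 2327.296

Var[V] = a²·Var[A] + b²·Var[W] + 2ab·Cov[A, W] with a = 4.59, b = 4.
= 4.59²·80 + 4²·61 + 2·4.59·4·(-9.1)
= 1685.448 + 976 + (-334.152) = 2327.296.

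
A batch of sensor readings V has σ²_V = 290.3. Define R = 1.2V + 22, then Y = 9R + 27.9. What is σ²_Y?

σ²_R = 1.2²·290.3 = 418.032.
σ²_Y = 9²·418.032 = 33860.592.

σ²_Y = 33860.592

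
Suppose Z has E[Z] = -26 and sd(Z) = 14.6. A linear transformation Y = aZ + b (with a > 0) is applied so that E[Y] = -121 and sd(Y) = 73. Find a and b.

sd(Y) = a·sd(Z) (a > 0), so a = 73/14.6 = 5.
E[Y] = a·E[Z] + b, so b = -121 − 5·(-26) = 9.

a = 5, b = 9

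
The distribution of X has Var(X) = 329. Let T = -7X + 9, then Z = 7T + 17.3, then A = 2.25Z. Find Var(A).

Var(A) = 3999015.5625

Var(T) = (-7)²·329 = 16121.
Var(Z) = 7²·16121 = 789929.
Var(A) = 2.25²·789929 = 3999015.5625.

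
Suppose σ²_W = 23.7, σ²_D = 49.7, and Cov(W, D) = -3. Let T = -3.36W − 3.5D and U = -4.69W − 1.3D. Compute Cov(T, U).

By bilinearity, Cov(T, U) = ac·σ²_W + bd·σ²_D + (ad+bc)·Cov(W, D), with a=-3.36, b=-3.5, c=-4.69, d=-1.3.
ac·σ²_W = (-3.36)·(-4.69)·23.7 = 373.47408
bd·σ²_D = (-3.5)·(-1.3)·49.7 = 226.135
(ad+bc)·Cov(W, D) = (20.783)·(-3) = -62.349
Cov(T, U) = 373.47408 + 226.135 + (-62.349) = 537.26008.

Cov(T, U) = 537.26008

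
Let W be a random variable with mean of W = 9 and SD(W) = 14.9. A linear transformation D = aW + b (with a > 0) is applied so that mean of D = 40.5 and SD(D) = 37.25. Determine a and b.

SD(D) = a·SD(W) (a > 0), so a = 37.25/14.9 = 2.5.
mean of D = a·mean of W + b, so b = 40.5 − 2.5·9 = 18.

a = 2.5, b = 18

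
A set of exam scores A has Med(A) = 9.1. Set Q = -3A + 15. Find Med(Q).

A linear map preserves order up to sign, so Med(Q) = a·Med(A) + b = (-3)·9.1 + 15 = -12.3.

Med(Q) = -12.3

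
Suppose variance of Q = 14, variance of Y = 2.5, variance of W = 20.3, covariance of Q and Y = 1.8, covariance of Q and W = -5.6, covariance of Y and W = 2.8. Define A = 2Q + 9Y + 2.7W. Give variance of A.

variance of A = 546.887

variance of A = a²·variance of Q + b²·variance of Y + c²·variance of W + 2ab·covariance of Q and Y + 2ac·covariance of Q and W + 2bc·covariance of Y and W, with a = 2, b = 9, c = 2.7.
= 56 + 202.5 + 147.987 + 64.8 + (-60.48) + 136.08
= 546.887.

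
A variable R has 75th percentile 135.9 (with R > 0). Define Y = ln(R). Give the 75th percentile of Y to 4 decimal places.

75th percentile of Y = 4.9119

ln(R) is increasing, so P_{75}(Y) = g(P_{75}(R)) ≈ 4.9119.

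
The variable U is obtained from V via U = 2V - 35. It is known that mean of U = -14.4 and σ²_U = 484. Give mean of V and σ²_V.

mean of V = 10.3, σ²_V = 121

From U = 2V - 35: mean of U = a·mean of V + b, so mean of V = (mean of U − b)/a = (-14.4 − (-35))/2 = 10.3.
σ²_U = a²·σ²_V, so σ²_V = 484/2² = 121.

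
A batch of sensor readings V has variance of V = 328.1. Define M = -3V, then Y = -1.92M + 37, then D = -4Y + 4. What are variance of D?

variance of M = (-3)²·328.1 = 2952.9.
variance of Y = (-1.92)²·2952.9 = 10885.57056.
variance of D = (-4)²·10885.57056 = 174169.12896.

variance of D = 174169.12896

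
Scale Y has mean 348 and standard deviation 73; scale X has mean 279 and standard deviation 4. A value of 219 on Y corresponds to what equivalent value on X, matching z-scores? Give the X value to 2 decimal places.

X = 271.93

z = (219 − 348)/73 ≈ -1.7671.
X = 279 + z·4 = 279 + (219 − 348)·4/73 ≈ 271.93.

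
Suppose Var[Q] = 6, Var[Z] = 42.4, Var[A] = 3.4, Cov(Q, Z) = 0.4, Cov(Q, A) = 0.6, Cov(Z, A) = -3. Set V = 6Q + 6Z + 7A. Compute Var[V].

Var[V] = 1736.2

Var[V] = a²·Var[Q] + b²·Var[Z] + c²·Var[A] + 2ab·Cov(Q, Z) + 2ac·Cov(Q, A) + 2bc·Cov(Z, A), with a = 6, b = 6, c = 7.
= 216 + 1526.4 + 166.6 + 28.8 + 50.4 + (-252)
= 1736.2.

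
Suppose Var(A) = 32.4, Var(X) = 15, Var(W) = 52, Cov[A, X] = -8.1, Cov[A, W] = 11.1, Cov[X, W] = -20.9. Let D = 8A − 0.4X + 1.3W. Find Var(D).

Var(D) = a²·Var(A) + b²·Var(X) + c²·Var(W) + 2ab·Cov[A, X] + 2ac·Cov[A, W] + 2bc·Cov[X, W], with a = 8, b = -0.4, c = 1.3.
= 2073.6 + 2.4 + 87.88 + 51.84 + 230.88 + 21.736
= 2468.336.

Var(D) = 2468.336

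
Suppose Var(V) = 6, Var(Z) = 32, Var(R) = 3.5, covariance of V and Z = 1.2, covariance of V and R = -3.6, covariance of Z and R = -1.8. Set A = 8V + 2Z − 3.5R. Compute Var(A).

Var(A) = a²·Var(V) + b²·Var(Z) + c²·Var(R) + 2ab·covariance of V and Z + 2ac·covariance of V and R + 2bc·covariance of Z and R, with a = 8, b = 2, c = -3.5.
= 384 + 128 + 42.875 + 38.4 + 201.6 + 25.2
= 820.075.

Var(A) = 820.075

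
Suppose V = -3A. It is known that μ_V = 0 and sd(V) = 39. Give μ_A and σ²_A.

μ_A = 0, σ²_A = 169

From V = -3A: μ_V = a·μ_A + b, so μ_A = (μ_V − b)/a = (0 − 0)/(-3) = 0.
σ²_V = 39² = 1521.
σ²_V = a²·σ²_A, so σ²_A = 1521/(-3)² = 169.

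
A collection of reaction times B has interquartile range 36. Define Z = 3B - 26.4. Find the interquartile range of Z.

IQR(Z) = 108

Under Z = aB + b, IQR(Z) = |a|·IQR(B) = |3|·36 = 108 (shifts cancel; spread scales by |a|).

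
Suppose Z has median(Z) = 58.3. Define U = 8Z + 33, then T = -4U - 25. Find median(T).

median(U) = 8·58.3 + 33 = 499.4.
median(T) = (-4)·499.4 + (-25) = -2022.6.

median(T) = -2022.6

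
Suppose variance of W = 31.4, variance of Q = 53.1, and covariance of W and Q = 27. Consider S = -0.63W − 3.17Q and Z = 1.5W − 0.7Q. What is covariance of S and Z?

By bilinearity, covariance of S and Z = ac·variance of W + bd·variance of Q + (ad+bc)·covariance of W and Q, with a=-0.63, b=-3.17, c=1.5, d=-0.7.
ac·variance of W = (-0.63)·1.5·31.4 = -29.673
bd·variance of Q = (-3.17)·(-0.7)·53.1 = 117.8289
(ad+bc)·covariance of W and Q = (-4.314)·27 = -116.478
covariance of S and Z = -29.673 + 117.8289 + (-116.478) = -28.3221.

covariance of S and Z = -28.3221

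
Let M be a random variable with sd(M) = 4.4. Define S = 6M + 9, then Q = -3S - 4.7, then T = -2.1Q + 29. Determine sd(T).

sd(S) = |6|·4.4 = 26.4.
sd(Q) = |-3|·26.4 = 79.2.
sd(T) = |-2.1|·79.2 = 166.32.

sd(T) = 166.32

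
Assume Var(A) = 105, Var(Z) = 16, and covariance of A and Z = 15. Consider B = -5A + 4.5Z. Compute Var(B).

Var(B) = a²·Var(A) + b²·Var(Z) + 2ab·covariance of A and Z with a = -5, b = 4.5.
= (-5)²·105 + 4.5²·16 + 2·(-5)·4.5·15
= 2625 + 324 + (-675) = 2274.

Var(B) = 2274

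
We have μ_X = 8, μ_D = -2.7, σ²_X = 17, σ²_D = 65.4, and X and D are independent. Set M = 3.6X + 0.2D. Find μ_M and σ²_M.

μ_M = 3.6·μ_X + 0.2·μ_D = 3.6·8 + 0.2·(-2.7) = 28.26.
σ²_M = a²·σ²_X + b²·σ²_D + 2ab·Cov[X, D] with a = 3.6, b = 0.2.
Independence gives Cov[X, D] = 0.
= 3.6²·17 + 0.2²·65.4 + 2·3.6·0.2·0
= 220.32 + 2.616 + 0 = 222.936.

μ_M = 28.26, σ²_M = 222.936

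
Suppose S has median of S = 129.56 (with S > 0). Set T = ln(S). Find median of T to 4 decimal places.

median of T = 4.8641

ln(S) is monotone on this domain, so median of T = ln(129.56) ≈ 4.8641.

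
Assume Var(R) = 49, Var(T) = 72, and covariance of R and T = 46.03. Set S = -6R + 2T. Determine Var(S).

Var(S) = 947.28

Var(S) = a²·Var(R) + b²·Var(T) + 2ab·covariance of R and T with a = -6, b = 2.
= (-6)²·49 + 2²·72 + 2·(-6)·2·46.03
= 1764 + 288 + (-1104.72) = 947.28.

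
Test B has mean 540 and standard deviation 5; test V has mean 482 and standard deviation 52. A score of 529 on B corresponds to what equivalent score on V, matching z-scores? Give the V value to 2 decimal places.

V = 367.60

z = (529 − 540)/5 = -2.2.
V = 482 + z·52 = 482 + (529 − 540)·52/5 = 367.60.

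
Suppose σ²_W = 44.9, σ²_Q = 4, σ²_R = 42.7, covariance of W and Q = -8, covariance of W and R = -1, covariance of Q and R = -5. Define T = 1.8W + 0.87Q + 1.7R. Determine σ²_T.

σ²_T = 225.9406

σ²_T = a²·σ²_W + b²·σ²_Q + c²·σ²_R + 2ab·covariance of W and Q + 2ac·covariance of W and R + 2bc·covariance of Q and R, with a = 1.8, b = 0.87, c = 1.7.
= 145.476 + 3.0276 + 123.403 + (-25.056) + (-6.12) + (-14.79)
= 225.9406.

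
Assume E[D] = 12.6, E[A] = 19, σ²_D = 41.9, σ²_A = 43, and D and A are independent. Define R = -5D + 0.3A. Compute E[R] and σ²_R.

E[R] = -57.3, σ²_R = 1051.37

E[R] = (-5)·E[D] + 0.3·E[A] = (-5)·12.6 + 0.3·19 = -57.3.
σ²_R = a²·σ²_D + b²·σ²_A + 2ab·Cov(D, A) with a = -5, b = 0.3.
Independence gives Cov(D, A) = 0.
= (-5)²·41.9 + 0.3²·43 + 2·(-5)·0.3·0
= 1047.5 + 3.87 + 0 = 1051.37.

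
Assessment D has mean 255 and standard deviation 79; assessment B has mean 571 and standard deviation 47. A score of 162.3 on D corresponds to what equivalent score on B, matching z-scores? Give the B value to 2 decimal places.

B = 515.85

z = (162.3 − 255)/79 ≈ -1.1734.
B = 571 + z·47 = 571 + (162.3 − 255)·47/79 ≈ 515.85.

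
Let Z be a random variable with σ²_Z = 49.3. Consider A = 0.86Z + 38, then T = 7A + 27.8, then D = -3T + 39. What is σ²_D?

σ²_D = 16079.86548

σ²_A = 0.86²·49.3 = 36.46228.
σ²_T = 7²·36.46228 = 1786.65172.
σ²_D = (-3)²·1786.65172 = 16079.86548.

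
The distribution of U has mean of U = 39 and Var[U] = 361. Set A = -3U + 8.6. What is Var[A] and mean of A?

A = -3U + 8.6 is linear with a = -3, b = 8.6.
Var[A] = a²·Var[U] = (-3)²·361 = 3249 (the additive constant 8.6 does not affect variance).
mean of A = a·mean of U + b = (-3)·39 + 8.6 = -108.4.

Var[A] = 3249, mean of A = -108.4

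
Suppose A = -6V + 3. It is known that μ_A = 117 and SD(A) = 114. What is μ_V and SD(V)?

μ_V = -19, SD(V) = 19

From A = -6V + 3: μ_A = a·μ_V + b, so μ_V = (μ_A − b)/a = (117 − 3)/(-6) = -19.
SD(A) = |a|·SD(V), so SD(V) = 114/|-6| = 19.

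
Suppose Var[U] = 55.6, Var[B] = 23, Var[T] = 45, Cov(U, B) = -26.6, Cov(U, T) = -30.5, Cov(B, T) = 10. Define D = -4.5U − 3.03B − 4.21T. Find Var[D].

Var[D] = 508.7442

Var[D] = a²·Var[U] + b²·Var[B] + c²·Var[T] + 2ab·Cov(U, B) + 2ac·Cov(U, T) + 2bc·Cov(B, T), with a = -4.5, b = -3.03, c = -4.21.
= 1125.9 + 211.1607 + 797.5845 + (-725.382) + (-1155.645) + 255.126
= 508.7442.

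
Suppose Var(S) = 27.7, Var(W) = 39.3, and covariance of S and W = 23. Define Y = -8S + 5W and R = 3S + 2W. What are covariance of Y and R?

covariance of Y and R = -294.8

By bilinearity, covariance of Y and R = ac·Var(S) + bd·Var(W) + (ad+bc)·covariance of S and W, with a=-8, b=5, c=3, d=2.
ac·Var(S) = (-8)·3·27.7 = -664.8
bd·Var(W) = 5·2·39.3 = 393
(ad+bc)·covariance of S and W = (-1)·23 = -23
covariance of Y and R = -664.8 + 393 + (-23) = -294.8.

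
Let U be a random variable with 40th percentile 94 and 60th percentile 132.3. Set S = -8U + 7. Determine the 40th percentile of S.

Since a = -8 < 0 the transformation is decreasing, reversing order: the 40th percentile of S corresponds to the 60th percentile of U.
So P_{40}(S) = a·P_{60}(U) + b = (-8)·132.3 + 7 = -1051.4.

40th percentile of S = -1051.4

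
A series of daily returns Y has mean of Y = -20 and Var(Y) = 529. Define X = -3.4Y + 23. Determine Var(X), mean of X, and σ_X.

Var(X) = 6115.24, mean of X = 91, σ_X = 78.2

X = -3.4Y + 23 is linear with a = -3.4, b = 23.
Var(X) = a²·Var(Y) = (-3.4)²·529 = 6115.24 (the additive constant 23 does not affect variance).
mean of X = a·mean of Y + b = (-3.4)·(-20) + 23 = 91.
σ_Y = √529 = 23.
σ_X = |a|·σ_Y = |-3.4|·23 = 78.2.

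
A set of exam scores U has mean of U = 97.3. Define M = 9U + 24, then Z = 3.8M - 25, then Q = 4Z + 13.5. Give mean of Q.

mean of M = 9·97.3 + 24 = 899.7.
mean of Z = 3.8·899.7 + (-25) = 3393.86.
mean of Q = 4·3393.86 + 13.5 = 13588.94.

mean of Q = 13588.94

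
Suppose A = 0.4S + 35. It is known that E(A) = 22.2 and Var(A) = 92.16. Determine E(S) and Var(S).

From A = 0.4S + 35: E(A) = a·E(S) + b, so E(S) = (E(A) − b)/a = (22.2 − 35)/0.4 = -32.
Var(A) = a²·Var(S), so Var(S) = 92.16/0.4² = 576.

E(S) = -32, Var(S) = 576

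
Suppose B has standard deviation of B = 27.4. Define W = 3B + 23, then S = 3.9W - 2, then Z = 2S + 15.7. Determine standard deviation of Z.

standard deviation of Z = 641.16

standard deviation of W = |3|·27.4 = 82.2.
standard deviation of S = |3.9|·82.2 = 320.58.
standard deviation of Z = |2|·320.58 = 641.16.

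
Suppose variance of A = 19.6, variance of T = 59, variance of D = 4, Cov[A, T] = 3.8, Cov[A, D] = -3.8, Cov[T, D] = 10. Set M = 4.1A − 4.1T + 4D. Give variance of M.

variance of M = 804.87

variance of M = a²·variance of A + b²·variance of T + c²·variance of D + 2ab·Cov[A, T] + 2ac·Cov[A, D] + 2bc·Cov[T, D], with a = 4.1, b = -4.1, c = 4.
= 329.476 + 991.79 + 64 + (-127.756) + (-124.64) + (-328)
= 804.87.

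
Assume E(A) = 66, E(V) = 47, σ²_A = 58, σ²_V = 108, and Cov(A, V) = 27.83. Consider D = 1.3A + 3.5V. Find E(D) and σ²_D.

E(D) = 250.3, σ²_D = 1674.273

E(D) = 1.3·E(A) + 3.5·E(V) = 1.3·66 + 3.5·47 = 250.3.
σ²_D = a²·σ²_A + b²·σ²_V + 2ab·Cov(A, V) with a = 1.3, b = 3.5.
= 1.3²·58 + 3.5²·108 + 2·1.3·3.5·27.83
= 98.02 + 1323 + 253.253 = 1674.273.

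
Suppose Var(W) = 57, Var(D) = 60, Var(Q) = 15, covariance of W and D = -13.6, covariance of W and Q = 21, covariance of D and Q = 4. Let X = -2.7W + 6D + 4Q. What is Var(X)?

Var(X) = 2994.57

Var(X) = a²·Var(W) + b²·Var(D) + c²·Var(Q) + 2ab·covariance of W and D + 2ac·covariance of W and Q + 2bc·covariance of D and Q, with a = -2.7, b = 6, c = 4.
= 415.53 + 2160 + 240 + 440.64 + (-453.6) + 192
= 2994.57.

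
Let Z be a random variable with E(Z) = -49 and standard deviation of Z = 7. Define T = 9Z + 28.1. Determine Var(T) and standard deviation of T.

T = 9Z + 28.1 is linear with a = 9, b = 28.1.
Var(Z) = 7² = 49.
Var(T) = a²·Var(Z) = 9²·49 = 3969 (the additive constant 28.1 does not affect variance).
standard deviation of T = |a|·standard deviation of Z = |9|·7 = 63.

Var(T) = 3969, standard deviation of T = 63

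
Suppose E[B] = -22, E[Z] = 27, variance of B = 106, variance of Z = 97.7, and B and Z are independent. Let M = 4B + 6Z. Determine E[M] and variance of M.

E[M] = 74, variance of M = 5213.2

E[M] = 4·E[B] + 6·E[Z] = 4·(-22) + 6·27 = 74.
variance of M = a²·variance of B + b²·variance of Z + 2ab·covariance of B and Z with a = 4, b = 6.
Independence gives covariance of B and Z = 0.
= 4²·106 + 6²·97.7 + 2·4·6·0
= 1696 + 3517.2 + 0 = 5213.2.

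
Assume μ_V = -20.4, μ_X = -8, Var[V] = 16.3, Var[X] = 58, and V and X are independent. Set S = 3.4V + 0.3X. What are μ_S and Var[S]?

μ_S = 3.4·μ_V + 0.3·μ_X = 3.4·(-20.4) + 0.3·(-8) = -71.76.
Var[S] = a²·Var[V] + b²·Var[X] + 2ab·covariance of V and X with a = 3.4, b = 0.3.
Independence gives covariance of V and X = 0.
= 3.4²·16.3 + 0.3²·58 + 2·3.4·0.3·0
= 188.428 + 5.22 + 0 = 193.648.

μ_S = -71.76, Var[S] = 193.648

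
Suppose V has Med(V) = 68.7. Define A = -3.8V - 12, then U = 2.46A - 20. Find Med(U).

Med(U) = -691.7276

Med(A) = (-3.8)·68.7 + (-12) = -273.06.
Med(U) = 2.46·(-273.06) + (-20) = -691.7276.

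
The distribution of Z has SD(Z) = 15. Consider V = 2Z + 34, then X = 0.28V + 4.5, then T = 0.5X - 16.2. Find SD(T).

SD(V) = |2|·15 = 30.
SD(X) = |0.28|·30 = 8.4.
SD(T) = |0.5|·8.4 = 4.2.

SD(T) = 4.2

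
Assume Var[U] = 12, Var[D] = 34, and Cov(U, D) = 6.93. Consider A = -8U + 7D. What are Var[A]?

Var[A] = 1657.84

Var[A] = a²·Var[U] + b²·Var[D] + 2ab·Cov(U, D) with a = -8, b = 7.
= (-8)²·12 + 7²·34 + 2·(-8)·7·6.93
= 768 + 1666 + (-776.16) = 1657.84.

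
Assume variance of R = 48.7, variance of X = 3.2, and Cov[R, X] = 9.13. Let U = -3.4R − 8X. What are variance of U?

variance of U = 1264.444

variance of U = a²·variance of R + b²·variance of X + 2ab·Cov[R, X] with a = -3.4, b = -8.
= (-3.4)²·48.7 + (-8)²·3.2 + 2·(-3.4)·(-8)·9.13
= 562.972 + 204.8 + 496.672 = 1264.444.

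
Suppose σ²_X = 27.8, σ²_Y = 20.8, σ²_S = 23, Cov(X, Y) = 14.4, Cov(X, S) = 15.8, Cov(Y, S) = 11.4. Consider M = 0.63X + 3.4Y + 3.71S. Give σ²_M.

σ²_M = 991.2036

σ²_M = a²·σ²_X + b²·σ²_Y + c²·σ²_S + 2ab·Cov(X, Y) + 2ac·Cov(X, S) + 2bc·Cov(Y, S), with a = 0.63, b = 3.4, c = 3.71.
= 11.03382 + 240.448 + 316.5743 + 61.6896 + 73.85868 + 287.5992
= 991.2036.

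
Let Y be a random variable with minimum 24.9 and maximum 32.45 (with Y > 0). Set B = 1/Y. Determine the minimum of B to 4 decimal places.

min(B) = 0.0308

1/Y is decreasing on this domain, so min(B) comes from max(Y) = 32.45: min(B) = 1/(32.45) ≈ 0.0308.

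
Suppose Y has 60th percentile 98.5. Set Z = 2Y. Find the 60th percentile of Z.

60th percentile of Z = 197

Since a = 2 > 0 the transformation is increasing, so the 60th percentile of Z = a·(P_{60} of Y) + b = 2·98.5 = 197.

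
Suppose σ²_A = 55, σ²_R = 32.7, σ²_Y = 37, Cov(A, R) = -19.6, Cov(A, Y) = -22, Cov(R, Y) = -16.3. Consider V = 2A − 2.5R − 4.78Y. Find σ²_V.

σ²_V = 1496.8358

σ²_V = a²·σ²_A + b²·σ²_R + c²·σ²_Y + 2ab·Cov(A, R) + 2ac·Cov(A, Y) + 2bc·Cov(R, Y), with a = 2, b = -2.5, c = -4.78.
= 220 + 204.375 + 845.3908 + 196 + 420.64 + (-389.57)
= 1496.8358.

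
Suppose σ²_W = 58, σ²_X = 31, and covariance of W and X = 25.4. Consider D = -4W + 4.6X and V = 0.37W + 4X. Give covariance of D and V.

By bilinearity, covariance of D and V = ac·σ²_W + bd·σ²_X + (ad+bc)·covariance of W and X, with a=-4, b=4.6, c=0.37, d=4.
ac·σ²_W = (-4)·0.37·58 = -85.84
bd·σ²_X = 4.6·4·31 = 570.4
(ad+bc)·covariance of W and X = (-14.298)·25.4 = -363.1692
covariance of D and V = -85.84 + 570.4 + (-363.1692) = 121.3908.

covariance of D and V = 121.3908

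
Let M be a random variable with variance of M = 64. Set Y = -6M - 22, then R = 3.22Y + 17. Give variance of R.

variance of Y = (-6)²·64 = 2304.
variance of R = 3.22²·2304 = 23888.7936.

variance of R = 23888.7936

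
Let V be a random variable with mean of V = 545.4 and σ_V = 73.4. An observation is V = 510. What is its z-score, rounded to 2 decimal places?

z = -0.48

z = (V − mean of V) / σ_V = (510 − 545.4) / 73.4 ≈ -0.48.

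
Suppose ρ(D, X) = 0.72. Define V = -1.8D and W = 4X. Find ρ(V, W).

Linear rescalings preserve |correlation|; the slopes -1.8 and 4 have opposite signs, so the correlation flips sign: ρ(V, W) = −ρ(D, X) = -0.72.

ρ(V, W) = -0.72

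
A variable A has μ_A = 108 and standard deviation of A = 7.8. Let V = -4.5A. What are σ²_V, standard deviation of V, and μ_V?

V = -4.5A is linear with a = -4.5, b = 0.
σ²_A = 7.8² = 60.84.
σ²_V = a²·σ²_A = (-4.5)²·60.84 = 1232.01.
standard deviation of V = |a|·standard deviation of A = |-4.5|·7.8 = 35.1.
μ_V = a·μ_A + b = (-4.5)·108 = -486.

σ²_V = 1232.01, standard deviation of V = 35.1, μ_V = -486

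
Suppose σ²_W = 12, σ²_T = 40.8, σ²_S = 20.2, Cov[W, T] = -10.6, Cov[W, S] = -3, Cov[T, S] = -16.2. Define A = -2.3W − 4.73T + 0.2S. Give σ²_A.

σ²_A = 779.87792

σ²_A = a²·σ²_W + b²·σ²_T + c²·σ²_S + 2ab·Cov[W, T] + 2ac·Cov[W, S] + 2bc·Cov[T, S], with a = -2.3, b = -4.73, c = 0.2.
= 63.48 + 912.81432 + 0.808 + (-230.6348) + 2.76 + 30.6504
= 779.87792.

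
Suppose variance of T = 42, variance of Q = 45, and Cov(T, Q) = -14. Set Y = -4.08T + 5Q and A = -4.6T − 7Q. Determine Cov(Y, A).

Cov(Y, A) = -864.584

By bilinearity, Cov(Y, A) = ac·variance of T + bd·variance of Q + (ad+bc)·Cov(T, Q), with a=-4.08, b=5, c=-4.6, d=-7.
ac·variance of T = (-4.08)·(-4.6)·42 = 788.256
bd·variance of Q = 5·(-7)·45 = -1575
(ad+bc)·Cov(T, Q) = (5.56)·(-14) = -77.84
Cov(Y, A) = 788.256 + (-1575) + (-77.84) = -864.584.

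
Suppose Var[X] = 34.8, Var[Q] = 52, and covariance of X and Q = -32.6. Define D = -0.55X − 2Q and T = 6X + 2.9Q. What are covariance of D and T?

By bilinearity, covariance of D and T = ac·Var[X] + bd·Var[Q] + (ad+bc)·covariance of X and Q, with a=-0.55, b=-2, c=6, d=2.9.
ac·Var[X] = (-0.55)·6·34.8 = -114.84
bd·Var[Q] = (-2)·2.9·52 = -301.6
(ad+bc)·covariance of X and Q = (-13.595)·(-32.6) = 443.197
covariance of D and T = -114.84 + (-301.6) + 443.197 = 26.757.

covariance of D and T = 26.757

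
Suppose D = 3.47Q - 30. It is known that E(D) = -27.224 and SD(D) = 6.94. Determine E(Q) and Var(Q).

From D = 3.47Q - 30: E(D) = a·E(Q) + b, so E(Q) = (E(D) − b)/a = (-27.224 − (-30))/3.47 = 0.8.
Var(D) = 6.94² = 48.1636.
Var(D) = a²·Var(Q), so Var(Q) = 48.1636/3.47² = 4.

E(Q) = 0.8, Var(Q) = 4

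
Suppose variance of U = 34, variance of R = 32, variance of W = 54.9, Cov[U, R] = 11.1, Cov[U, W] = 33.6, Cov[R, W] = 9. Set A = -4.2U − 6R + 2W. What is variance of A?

variance of A = 1750.32

variance of A = a²·variance of U + b²·variance of R + c²·variance of W + 2ab·Cov[U, R] + 2ac·Cov[U, W] + 2bc·Cov[R, W], with a = -4.2, b = -6, c = 2.
= 599.76 + 1152 + 219.6 + 559.44 + (-564.48) + (-216)
= 1750.32.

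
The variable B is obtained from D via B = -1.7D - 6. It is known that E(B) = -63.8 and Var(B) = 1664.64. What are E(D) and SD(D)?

E(D) = 34, SD(D) = 24

From B = -1.7D - 6: E(B) = a·E(D) + b, so E(D) = (E(B) − b)/a = (-63.8 − (-6))/(-1.7) = 34.
SD(B) = √1664.64 = 40.8.
SD(B) = |a|·SD(D), so SD(D) = 40.8/|-1.7| = 24.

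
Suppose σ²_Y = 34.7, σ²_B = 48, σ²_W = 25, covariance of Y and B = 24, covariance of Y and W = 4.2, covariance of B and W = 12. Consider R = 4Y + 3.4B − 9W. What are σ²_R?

σ²_R = 2751.08

σ²_R = a²·σ²_Y + b²·σ²_B + c²·σ²_W + 2ab·covariance of Y and B + 2ac·covariance of Y and W + 2bc·covariance of B and W, with a = 4, b = 3.4, c = -9.
= 555.2 + 554.88 + 2025 + 652.8 + (-302.4) + (-734.4)
= 2751.08.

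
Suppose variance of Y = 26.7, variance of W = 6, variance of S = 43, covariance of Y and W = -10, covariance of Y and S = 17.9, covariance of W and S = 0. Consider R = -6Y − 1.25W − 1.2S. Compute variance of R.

variance of R = a²·variance of Y + b²·variance of W + c²·variance of S + 2ab·covariance of Y and W + 2ac·covariance of Y and S + 2bc·covariance of W and S, with a = -6, b = -1.25, c = -1.2.
= 961.2 + 9.375 + 61.92 + (-150) + 257.76 + 0
= 1140.255.

variance of R = 1140.255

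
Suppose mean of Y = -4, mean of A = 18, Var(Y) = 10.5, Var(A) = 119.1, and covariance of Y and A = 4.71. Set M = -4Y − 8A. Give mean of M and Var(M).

mean of M = (-4)·mean of Y + (-8)·mean of A = (-4)·(-4) + (-8)·18 = -128.
Var(M) = a²·Var(Y) + b²·Var(A) + 2ab·covariance of Y and A with a = -4, b = -8.
= (-4)²·10.5 + (-8)²·119.1 + 2·(-4)·(-8)·4.71
= 168 + 7622.4 + 301.44 = 8091.84.

mean of M = -128, Var(M) = 8091.84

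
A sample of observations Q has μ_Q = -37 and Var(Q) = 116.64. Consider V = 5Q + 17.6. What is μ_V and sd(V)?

V = 5Q + 17.6 is linear with a = 5, b = 17.6.
μ_V = a·μ_Q + b = 5·(-37) + 17.6 = -167.4.
sd(Q) = √116.64 = 10.8.
sd(V) = |a|·sd(Q) = |5|·10.8 = 54.

μ_V = -167.4, sd(V) = 54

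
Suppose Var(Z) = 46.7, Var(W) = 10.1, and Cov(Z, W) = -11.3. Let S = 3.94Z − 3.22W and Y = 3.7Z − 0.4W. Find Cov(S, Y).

By bilinearity, Cov(S, Y) = ac·Var(Z) + bd·Var(W) + (ad+bc)·Cov(Z, W), with a=3.94, b=-3.22, c=3.7, d=-0.4.
ac·Var(Z) = 3.94·3.7·46.7 = 680.7926
bd·Var(W) = (-3.22)·(-0.4)·10.1 = 13.0088
(ad+bc)·Cov(Z, W) = (-13.49)·(-11.3) = 152.437
Cov(S, Y) = 680.7926 + 13.0088 + 152.437 = 846.2384.

Cov(S, Y) = 846.2384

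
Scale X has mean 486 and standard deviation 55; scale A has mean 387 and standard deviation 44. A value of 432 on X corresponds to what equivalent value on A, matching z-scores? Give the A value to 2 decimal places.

A = 343.80

z = (432 − 486)/55 ≈ -0.9818.
A = 387 + z·44 = 387 + (432 − 486)·44/55 = 343.80.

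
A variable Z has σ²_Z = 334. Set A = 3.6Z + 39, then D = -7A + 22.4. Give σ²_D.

σ²_A = 3.6²·334 = 4328.64.
σ²_D = (-7)²·4328.64 = 212103.36.

σ²_D = 212103.36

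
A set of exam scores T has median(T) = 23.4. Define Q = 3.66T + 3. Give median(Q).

median(Q) = 88.644

A linear map preserves order up to sign, so median(Q) = a·median(T) + b = 3.66·23.4 + 3 = 88.644.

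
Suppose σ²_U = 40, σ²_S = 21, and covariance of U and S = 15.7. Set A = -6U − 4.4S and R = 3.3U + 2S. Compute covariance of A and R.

covariance of A and R = -1393.164

By bilinearity, covariance of A and R = ac·σ²_U + bd·σ²_S + (ad+bc)·covariance of U and S, with a=-6, b=-4.4, c=3.3, d=2.
ac·σ²_U = (-6)·3.3·40 = -792
bd·σ²_S = (-4.4)·2·21 = -184.8
(ad+bc)·covariance of U and S = (-26.52)·15.7 = -416.364
covariance of A and R = -792 + (-184.8) + (-416.364) = -1393.164.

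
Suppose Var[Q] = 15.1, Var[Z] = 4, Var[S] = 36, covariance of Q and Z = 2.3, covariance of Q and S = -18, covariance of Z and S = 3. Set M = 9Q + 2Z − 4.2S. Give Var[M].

Var[M] = 3267.34

Var[M] = a²·Var[Q] + b²·Var[Z] + c²·Var[S] + 2ab·covariance of Q and Z + 2ac·covariance of Q and S + 2bc·covariance of Z and S, with a = 9, b = 2, c = -4.2.
= 1223.1 + 16 + 635.04 + 82.8 + 1360.8 + (-50.4)
= 3267.34.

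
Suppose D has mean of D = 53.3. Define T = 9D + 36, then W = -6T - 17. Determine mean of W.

mean of T = 9·53.3 + 36 = 515.7.
mean of W = (-6)·515.7 + (-17) = -3111.2.

mean of W = -3111.2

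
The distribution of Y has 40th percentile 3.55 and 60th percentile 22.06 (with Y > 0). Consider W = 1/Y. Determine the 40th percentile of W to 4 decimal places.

40th percentile of W = 0.0453

1/Y is decreasing on Y > 0, so percentile order reverses: P_{40}(W) uses P_{60}(Y) = 22.06.
P_{40}(W) = 1/22.06 ≈ 0.0453.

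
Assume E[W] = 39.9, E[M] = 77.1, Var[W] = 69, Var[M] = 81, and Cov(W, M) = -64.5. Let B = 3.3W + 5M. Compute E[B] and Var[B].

E[B] = 517.17, Var[B] = 647.91

E[B] = 3.3·E[W] + 5·E[M] = 3.3·39.9 + 5·77.1 = 517.17.
Var[B] = a²·Var[W] + b²·Var[M] + 2ab·Cov(W, M) with a = 3.3, b = 5.
= 3.3²·69 + 5²·81 + 2·3.3·5·(-64.5)
= 751.41 + 2025 + (-2128.5) = 647.91.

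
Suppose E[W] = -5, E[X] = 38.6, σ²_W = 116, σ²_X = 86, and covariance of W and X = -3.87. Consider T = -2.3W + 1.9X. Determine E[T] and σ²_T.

E[T] = (-2.3)·E[W] + 1.9·E[X] = (-2.3)·(-5) + 1.9·38.6 = 84.84.
σ²_T = a²·σ²_W + b²·σ²_X + 2ab·covariance of W and X with a = -2.3, b = 1.9.
= (-2.3)²·116 + 1.9²·86 + 2·(-2.3)·1.9·(-3.87)
= 613.64 + 310.46 + 33.8238 = 957.9238.

E[T] = 84.84, σ²_T = 957.9238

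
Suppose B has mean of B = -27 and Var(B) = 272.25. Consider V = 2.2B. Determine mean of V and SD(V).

V = 2.2B is linear with a = 2.2, b = 0.
mean of V = a·mean of B + b = 2.2·(-27) = -59.4.
SD(B) = √272.25 = 16.5.
SD(V) = |a|·SD(B) = |2.2|·16.5 = 36.3.

mean of V = -59.4, SD(V) = 36.3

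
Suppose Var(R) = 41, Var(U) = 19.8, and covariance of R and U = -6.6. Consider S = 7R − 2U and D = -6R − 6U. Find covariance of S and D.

By bilinearity, covariance of S and D = ac·Var(R) + bd·Var(U) + (ad+bc)·covariance of R and U, with a=7, b=-2, c=-6, d=-6.
ac·Var(R) = 7·(-6)·41 = -1722
bd·Var(U) = (-2)·(-6)·19.8 = 237.6
(ad+bc)·covariance of R and U = (-30)·(-6.6) = 198
covariance of S and D = -1722 + 237.6 + 198 = -1286.4.

covariance of S and D = -1286.4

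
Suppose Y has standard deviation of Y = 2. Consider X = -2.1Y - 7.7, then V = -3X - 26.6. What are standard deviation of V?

standard deviation of X = |-2.1|·2 = 4.2.
standard deviation of V = |-3|·4.2 = 12.6.

standard deviation of V = 12.6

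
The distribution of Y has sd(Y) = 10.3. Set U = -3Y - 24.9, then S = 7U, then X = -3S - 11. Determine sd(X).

sd(X) = 648.9

sd(U) = |-3|·10.3 = 30.9.
sd(S) = |7|·30.9 = 216.3.
sd(X) = |-3|·216.3 = 648.9.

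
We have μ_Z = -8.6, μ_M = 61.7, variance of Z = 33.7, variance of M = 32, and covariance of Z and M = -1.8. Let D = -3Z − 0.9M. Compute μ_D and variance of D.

μ_D = (-3)·μ_Z + (-0.9)·μ_M = (-3)·(-8.6) + (-0.9)·61.7 = -29.73.
variance of D = a²·variance of Z + b²·variance of M + 2ab·covariance of Z and M with a = -3, b = -0.9.
= (-3)²·33.7 + (-0.9)²·32 + 2·(-3)·(-0.9)·(-1.8)
= 303.3 + 25.92 + (-9.72) = 319.5.

μ_D = -29.73, variance of D = 319.5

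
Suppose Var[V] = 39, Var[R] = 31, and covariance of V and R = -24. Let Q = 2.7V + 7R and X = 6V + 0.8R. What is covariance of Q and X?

covariance of Q and X = -254.44

By bilinearity, covariance of Q and X = ac·Var[V] + bd·Var[R] + (ad+bc)·covariance of V and R, with a=2.7, b=7, c=6, d=0.8.
ac·Var[V] = 2.7·6·39 = 631.8
bd·Var[R] = 7·0.8·31 = 173.6
(ad+bc)·covariance of V and R = (44.16)·(-24) = -1059.84
covariance of Q and X = 631.8 + 173.6 + (-1059.84) = -254.44.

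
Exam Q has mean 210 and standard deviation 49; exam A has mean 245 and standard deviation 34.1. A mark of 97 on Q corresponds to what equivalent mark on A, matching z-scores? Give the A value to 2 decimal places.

A = 166.36

z = (97 − 210)/49 ≈ -2.3061.
A = 245 + z·34.1 = 245 + (97 − 210)·34.1/49 ≈ 166.36.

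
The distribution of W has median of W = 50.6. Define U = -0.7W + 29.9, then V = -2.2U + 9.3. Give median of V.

median of V = 21.444

median of U = (-0.7)·50.6 + 29.9 = -5.52.
median of V = (-2.2)·(-5.52) + 9.3 = 21.444.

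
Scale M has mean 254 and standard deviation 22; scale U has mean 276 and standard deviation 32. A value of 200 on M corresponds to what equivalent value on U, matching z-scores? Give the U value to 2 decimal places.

U = 197.45

z = (200 − 254)/22 ≈ -2.4545.
U = 276 + z·32 = 276 + (200 − 254)·32/22 ≈ 197.45.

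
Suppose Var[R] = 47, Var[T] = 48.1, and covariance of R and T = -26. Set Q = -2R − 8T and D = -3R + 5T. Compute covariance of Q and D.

covariance of Q and D = -2006

By bilinearity, covariance of Q and D = ac·Var[R] + bd·Var[T] + (ad+bc)·covariance of R and T, with a=-2, b=-8, c=-3, d=5.
ac·Var[R] = (-2)·(-3)·47 = 282
bd·Var[T] = (-8)·5·48.1 = -1924
(ad+bc)·covariance of R and T = (14)·(-26) = -364
covariance of Q and D = 282 + (-1924) + (-364) = -2006.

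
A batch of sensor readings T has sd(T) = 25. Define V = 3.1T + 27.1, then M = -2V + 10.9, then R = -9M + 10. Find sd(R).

sd(R) = 1395

sd(V) = |3.1|·25 = 77.5.
sd(M) = |-2|·77.5 = 155.
sd(R) = |-9|·155 = 1395.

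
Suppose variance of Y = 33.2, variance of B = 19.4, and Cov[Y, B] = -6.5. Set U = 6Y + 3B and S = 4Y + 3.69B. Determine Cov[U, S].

Cov[U, S] = 789.648

By bilinearity, Cov[U, S] = ac·variance of Y + bd·variance of B + (ad+bc)·Cov[Y, B], with a=6, b=3, c=4, d=3.69.
ac·variance of Y = 6·4·33.2 = 796.8
bd·variance of B = 3·3.69·19.4 = 214.758
(ad+bc)·Cov[Y, B] = (34.14)·(-6.5) = -221.91
Cov[U, S] = 796.8 + 214.758 + (-221.91) = 789.648.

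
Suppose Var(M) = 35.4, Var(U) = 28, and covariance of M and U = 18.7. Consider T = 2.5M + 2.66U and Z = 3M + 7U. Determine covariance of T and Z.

covariance of T and Z = 1263.336

By bilinearity, covariance of T and Z = ac·Var(M) + bd·Var(U) + (ad+bc)·covariance of M and U, with a=2.5, b=2.66, c=3, d=7.
ac·Var(M) = 2.5·3·35.4 = 265.5
bd·Var(U) = 2.66·7·28 = 521.36
(ad+bc)·covariance of M and U = (25.48)·18.7 = 476.476
covariance of T and Z = 265.5 + 521.36 + 476.476 = 1263.336.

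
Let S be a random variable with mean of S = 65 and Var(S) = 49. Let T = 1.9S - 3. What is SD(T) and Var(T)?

SD(T) = 13.3, Var(T) = 176.89

T = 1.9S - 3 is linear with a = 1.9, b = -3.
SD(S) = √49 = 7.
SD(T) = |a|·SD(S) = |1.9|·7 = 13.3.
Var(T) = a²·Var(S) = 1.9²·49 = 176.89 (the additive constant -3 does not affect variance).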